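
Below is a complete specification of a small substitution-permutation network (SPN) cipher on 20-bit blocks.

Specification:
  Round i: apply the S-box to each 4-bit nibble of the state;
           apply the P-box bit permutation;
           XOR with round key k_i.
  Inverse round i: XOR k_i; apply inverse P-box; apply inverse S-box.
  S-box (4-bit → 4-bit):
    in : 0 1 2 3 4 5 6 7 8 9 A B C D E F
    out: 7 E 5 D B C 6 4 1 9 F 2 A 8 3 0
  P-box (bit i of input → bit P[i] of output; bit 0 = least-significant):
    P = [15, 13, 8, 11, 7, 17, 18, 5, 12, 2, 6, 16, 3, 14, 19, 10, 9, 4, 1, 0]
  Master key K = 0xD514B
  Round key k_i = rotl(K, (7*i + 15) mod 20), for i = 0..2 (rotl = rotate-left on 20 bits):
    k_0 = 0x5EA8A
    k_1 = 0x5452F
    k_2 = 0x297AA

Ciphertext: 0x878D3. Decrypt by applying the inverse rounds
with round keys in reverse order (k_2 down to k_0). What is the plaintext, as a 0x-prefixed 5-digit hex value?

0xE6E75

s_0 = ciphertext = 0x878D3
s_1 = InvRound(s_0, k_2) = 0x4A7CA
s_2 = InvRound(s_1, k_1) = 0x9B19E
s_3 = InvRound(s_2, k_0) = 0xE6E75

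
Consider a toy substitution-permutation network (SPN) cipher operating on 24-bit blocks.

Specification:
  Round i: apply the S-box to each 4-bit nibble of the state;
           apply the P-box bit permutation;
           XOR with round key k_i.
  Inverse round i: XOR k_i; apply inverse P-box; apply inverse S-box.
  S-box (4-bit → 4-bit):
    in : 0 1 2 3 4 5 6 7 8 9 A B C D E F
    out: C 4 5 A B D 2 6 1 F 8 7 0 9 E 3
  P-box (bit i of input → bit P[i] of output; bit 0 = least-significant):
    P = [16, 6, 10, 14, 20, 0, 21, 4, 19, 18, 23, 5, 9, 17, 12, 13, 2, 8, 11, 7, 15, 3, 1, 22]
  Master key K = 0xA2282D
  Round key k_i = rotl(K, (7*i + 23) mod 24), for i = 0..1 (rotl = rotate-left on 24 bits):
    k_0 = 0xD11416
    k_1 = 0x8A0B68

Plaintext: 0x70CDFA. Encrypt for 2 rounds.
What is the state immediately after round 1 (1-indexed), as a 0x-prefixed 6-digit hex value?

s_0 = plaintext = 0x70CDFA
s_1 = Round(s_0, k_0) = 0xC95CBD
s_2 = Round(s_1, k_1) = 0xBB70ED

0xC95CBD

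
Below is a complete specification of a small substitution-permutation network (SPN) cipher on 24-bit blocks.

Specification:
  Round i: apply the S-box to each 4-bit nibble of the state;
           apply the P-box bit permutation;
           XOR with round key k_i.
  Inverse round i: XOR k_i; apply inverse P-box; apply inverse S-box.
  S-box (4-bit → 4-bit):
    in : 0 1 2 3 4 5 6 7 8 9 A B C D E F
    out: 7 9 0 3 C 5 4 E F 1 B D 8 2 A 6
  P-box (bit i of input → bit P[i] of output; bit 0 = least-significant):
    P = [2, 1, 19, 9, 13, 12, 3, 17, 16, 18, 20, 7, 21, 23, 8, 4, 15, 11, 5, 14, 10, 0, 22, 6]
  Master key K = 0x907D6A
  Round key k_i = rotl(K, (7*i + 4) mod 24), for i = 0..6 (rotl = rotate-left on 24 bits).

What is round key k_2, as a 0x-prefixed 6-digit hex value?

K = 0x907D6A
k_0 = rotl(K, (7*0+4) mod 24) = rotl(K, 4) = 0x07D6A9
k_1 = rotl(K, (7*1+4) mod 24) = rotl(K, 11) = 0xEB5483
k_2 = rotl(K, (7*2+4) mod 24) = rotl(K, 18) = 0xAA41F5

0xAA41F5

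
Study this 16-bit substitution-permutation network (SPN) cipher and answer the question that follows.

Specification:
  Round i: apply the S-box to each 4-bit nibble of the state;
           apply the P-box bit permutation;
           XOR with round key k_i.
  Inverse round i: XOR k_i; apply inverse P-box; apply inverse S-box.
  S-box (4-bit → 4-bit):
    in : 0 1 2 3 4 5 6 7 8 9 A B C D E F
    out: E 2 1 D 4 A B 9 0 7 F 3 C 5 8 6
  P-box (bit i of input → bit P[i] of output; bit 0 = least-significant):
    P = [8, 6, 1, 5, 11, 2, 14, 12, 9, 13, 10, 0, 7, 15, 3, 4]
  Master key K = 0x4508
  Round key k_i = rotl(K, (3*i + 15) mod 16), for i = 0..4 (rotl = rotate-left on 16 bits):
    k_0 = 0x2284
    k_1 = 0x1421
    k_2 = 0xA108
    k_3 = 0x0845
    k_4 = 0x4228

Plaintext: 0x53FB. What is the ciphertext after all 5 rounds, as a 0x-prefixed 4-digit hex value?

0x6670

s_0 = plaintext = 0x53FB
s_1 = Round(s_0, k_0) = 0xE5D1
s_2 = Round(s_1, k_1) = 0x7C70
s_3 = Round(s_2, k_2) = 0xBDFB
s_4 = Round(s_3, k_3) = 0xCF81
s_5 = Round(s_4, k_4) = 0x6670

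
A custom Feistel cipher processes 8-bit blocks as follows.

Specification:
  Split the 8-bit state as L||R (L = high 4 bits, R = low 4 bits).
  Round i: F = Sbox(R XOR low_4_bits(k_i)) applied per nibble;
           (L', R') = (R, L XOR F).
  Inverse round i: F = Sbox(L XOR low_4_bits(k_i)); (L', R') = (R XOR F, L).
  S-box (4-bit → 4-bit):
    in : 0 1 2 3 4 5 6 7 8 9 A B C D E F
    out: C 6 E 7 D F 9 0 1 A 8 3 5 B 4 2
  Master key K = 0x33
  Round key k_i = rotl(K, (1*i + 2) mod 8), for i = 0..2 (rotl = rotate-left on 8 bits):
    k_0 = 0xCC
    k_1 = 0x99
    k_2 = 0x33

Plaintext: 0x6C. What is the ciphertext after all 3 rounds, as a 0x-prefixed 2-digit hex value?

0xBB

s_0 = plaintext = 0x6C
s_1 = Round(s_0, k_0) = 0xCA
s_2 = Round(s_1, k_1) = 0xAB
s_3 = Round(s_2, k_2) = 0xBB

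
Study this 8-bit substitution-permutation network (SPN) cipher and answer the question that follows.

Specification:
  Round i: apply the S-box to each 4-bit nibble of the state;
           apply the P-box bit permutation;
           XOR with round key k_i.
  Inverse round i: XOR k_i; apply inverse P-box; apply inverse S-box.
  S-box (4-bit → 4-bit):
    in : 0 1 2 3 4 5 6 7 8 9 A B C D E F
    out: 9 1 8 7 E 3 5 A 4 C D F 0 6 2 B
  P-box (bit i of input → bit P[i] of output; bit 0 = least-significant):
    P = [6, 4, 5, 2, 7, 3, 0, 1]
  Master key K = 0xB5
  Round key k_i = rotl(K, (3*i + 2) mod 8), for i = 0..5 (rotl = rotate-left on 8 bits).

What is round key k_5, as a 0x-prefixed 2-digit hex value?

0x6B

K = 0xB5
k_0 = rotl(K, (3*0+2) mod 8) = rotl(K, 2) = 0xD6
k_1 = rotl(K, (3*1+2) mod 8) = rotl(K, 5) = 0xB6
k_2 = rotl(K, (3*2+2) mod 8) = rotl(K, 0) = 0xB5
k_3 = rotl(K, (3*3+2) mod 8) = rotl(K, 3) = 0xAD
k_4 = rotl(K, (3*4+2) mod 8) = rotl(K, 6) = 0x6D
k_5 = rotl(K, (3*5+2) mod 8) = rotl(K, 1) = 0x6B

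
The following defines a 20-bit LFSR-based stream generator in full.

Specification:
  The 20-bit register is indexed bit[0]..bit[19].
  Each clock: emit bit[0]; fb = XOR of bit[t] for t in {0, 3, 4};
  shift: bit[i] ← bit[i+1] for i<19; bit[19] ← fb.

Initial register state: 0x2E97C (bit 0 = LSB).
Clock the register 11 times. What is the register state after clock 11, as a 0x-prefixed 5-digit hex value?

0x5885D

reg_0 = 0x2E97C
clock 1: out=0, reg = 0x174BE
clock 2: out=0, reg = 0x0BA5F
clock 3: out=1, reg = 0x85D2F
clock 4: out=1, reg = 0x42E97
clock 5: out=1, reg = 0x2174B
clock 6: out=1, reg = 0x10BA5
clock 7: out=1, reg = 0x885D2
clock 8: out=0, reg = 0xC42E9
clock 9: out=1, reg = 0x62174
clock 10: out=0, reg = 0xB10BA
clock 11: out=0, reg = 0x5885D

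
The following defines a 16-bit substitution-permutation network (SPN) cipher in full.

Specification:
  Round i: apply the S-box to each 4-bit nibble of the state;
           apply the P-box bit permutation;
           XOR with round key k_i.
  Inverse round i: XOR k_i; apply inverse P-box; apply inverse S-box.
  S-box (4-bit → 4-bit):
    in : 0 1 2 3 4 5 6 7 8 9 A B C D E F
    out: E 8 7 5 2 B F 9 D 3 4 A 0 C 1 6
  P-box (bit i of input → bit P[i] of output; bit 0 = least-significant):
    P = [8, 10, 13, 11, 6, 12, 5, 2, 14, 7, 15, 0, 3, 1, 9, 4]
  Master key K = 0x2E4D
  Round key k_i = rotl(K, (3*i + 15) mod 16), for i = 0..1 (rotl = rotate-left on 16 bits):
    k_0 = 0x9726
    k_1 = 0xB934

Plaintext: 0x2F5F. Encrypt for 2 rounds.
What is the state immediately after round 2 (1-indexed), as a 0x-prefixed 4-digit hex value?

0x927F

s_0 = plaintext = 0x2F5F
s_1 = Round(s_0, k_0) = 0x21E8
s_2 = Round(s_1, k_1) = 0x927F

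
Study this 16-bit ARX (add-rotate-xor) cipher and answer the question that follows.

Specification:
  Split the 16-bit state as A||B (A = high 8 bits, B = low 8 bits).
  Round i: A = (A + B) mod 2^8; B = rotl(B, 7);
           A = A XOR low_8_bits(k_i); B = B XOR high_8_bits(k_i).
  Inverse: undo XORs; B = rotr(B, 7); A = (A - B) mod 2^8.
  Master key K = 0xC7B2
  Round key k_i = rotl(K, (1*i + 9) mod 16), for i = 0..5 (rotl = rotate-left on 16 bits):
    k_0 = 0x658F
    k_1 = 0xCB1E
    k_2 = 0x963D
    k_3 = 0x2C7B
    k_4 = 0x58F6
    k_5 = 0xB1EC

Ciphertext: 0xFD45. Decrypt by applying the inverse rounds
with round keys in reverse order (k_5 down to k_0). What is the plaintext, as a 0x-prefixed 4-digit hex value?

0x70A5

s_0 = ciphertext = 0xFD45
s_1 = InvRound(s_0, k_5) = 0x28E9
s_2 = InvRound(s_1, k_4) = 0x7B63
s_3 = InvRound(s_2, k_3) = 0x629E
s_4 = InvRound(s_3, k_2) = 0x4F10
s_5 = InvRound(s_4, k_1) = 0x9AB7
s_6 = InvRound(s_5, k_0) = 0x70A5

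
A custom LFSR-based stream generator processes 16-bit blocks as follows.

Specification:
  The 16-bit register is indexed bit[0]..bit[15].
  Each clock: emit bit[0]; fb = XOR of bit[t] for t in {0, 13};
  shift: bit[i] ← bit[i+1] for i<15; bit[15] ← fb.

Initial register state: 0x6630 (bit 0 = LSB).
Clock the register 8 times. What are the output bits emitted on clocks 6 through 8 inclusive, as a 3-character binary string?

100

reg_0 = 0x6630
clock 1: out=0, reg = 0xB318
clock 2: out=0, reg = 0xD98C
clock 3: out=0, reg = 0x6CC6
clock 4: out=0, reg = 0xB663
clock 5: out=1, reg = 0x5B31
clock 6: out=1, reg = 0xAD98
clock 7: out=0, reg = 0xD6CC
clock 8: out=0, reg = 0x6B66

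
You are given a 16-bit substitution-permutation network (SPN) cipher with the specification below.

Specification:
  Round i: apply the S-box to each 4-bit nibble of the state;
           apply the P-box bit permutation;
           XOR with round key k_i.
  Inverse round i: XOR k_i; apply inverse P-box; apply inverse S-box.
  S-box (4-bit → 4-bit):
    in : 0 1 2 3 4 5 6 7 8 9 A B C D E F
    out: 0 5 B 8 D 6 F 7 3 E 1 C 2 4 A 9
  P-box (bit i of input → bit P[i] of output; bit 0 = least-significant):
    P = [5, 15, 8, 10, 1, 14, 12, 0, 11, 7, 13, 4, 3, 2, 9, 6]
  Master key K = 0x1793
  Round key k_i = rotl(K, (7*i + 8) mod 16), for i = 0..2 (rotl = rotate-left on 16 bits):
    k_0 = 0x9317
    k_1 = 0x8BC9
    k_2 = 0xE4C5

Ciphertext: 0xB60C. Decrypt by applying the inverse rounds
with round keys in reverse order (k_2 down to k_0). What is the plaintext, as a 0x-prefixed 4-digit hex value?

0x2E78

s_0 = ciphertext = 0xB60C
s_1 = InvRound(s_0, k_2) = 0x4C90
s_2 = InvRound(s_1, k_1) = 0x43E9
s_3 = InvRound(s_2, k_0) = 0x2E78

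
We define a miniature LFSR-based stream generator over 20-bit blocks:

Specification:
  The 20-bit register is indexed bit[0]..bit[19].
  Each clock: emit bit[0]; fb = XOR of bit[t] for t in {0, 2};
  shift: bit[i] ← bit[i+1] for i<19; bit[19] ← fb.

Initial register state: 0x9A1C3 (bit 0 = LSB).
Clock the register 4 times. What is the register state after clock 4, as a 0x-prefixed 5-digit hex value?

0x39A1C

reg_0 = 0x9A1C3
clock 1: out=1, reg = 0xCD0E1
clock 2: out=1, reg = 0xE6870
clock 3: out=0, reg = 0x73438
clock 4: out=0, reg = 0x39A1C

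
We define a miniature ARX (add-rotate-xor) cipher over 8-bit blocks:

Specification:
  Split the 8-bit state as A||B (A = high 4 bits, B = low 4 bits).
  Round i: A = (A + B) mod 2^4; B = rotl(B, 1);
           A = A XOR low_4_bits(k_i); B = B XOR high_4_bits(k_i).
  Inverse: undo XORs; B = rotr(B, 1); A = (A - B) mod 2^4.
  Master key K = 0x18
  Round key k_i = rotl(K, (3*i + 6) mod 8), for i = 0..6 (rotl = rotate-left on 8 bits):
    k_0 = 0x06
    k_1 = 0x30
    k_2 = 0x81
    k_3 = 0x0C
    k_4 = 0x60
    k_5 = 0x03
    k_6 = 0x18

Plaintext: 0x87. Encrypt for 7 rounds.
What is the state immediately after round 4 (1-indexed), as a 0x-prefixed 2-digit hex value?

s_0 = plaintext = 0x87
s_1 = Round(s_0, k_0) = 0x9E
s_2 = Round(s_1, k_1) = 0x7E
s_3 = Round(s_2, k_2) = 0x45
s_4 = Round(s_3, k_3) = 0x5A
s_5 = Round(s_4, k_4) = 0xF3
s_6 = Round(s_5, k_5) = 0x16
s_7 = Round(s_6, k_6) = 0xFD

0x5A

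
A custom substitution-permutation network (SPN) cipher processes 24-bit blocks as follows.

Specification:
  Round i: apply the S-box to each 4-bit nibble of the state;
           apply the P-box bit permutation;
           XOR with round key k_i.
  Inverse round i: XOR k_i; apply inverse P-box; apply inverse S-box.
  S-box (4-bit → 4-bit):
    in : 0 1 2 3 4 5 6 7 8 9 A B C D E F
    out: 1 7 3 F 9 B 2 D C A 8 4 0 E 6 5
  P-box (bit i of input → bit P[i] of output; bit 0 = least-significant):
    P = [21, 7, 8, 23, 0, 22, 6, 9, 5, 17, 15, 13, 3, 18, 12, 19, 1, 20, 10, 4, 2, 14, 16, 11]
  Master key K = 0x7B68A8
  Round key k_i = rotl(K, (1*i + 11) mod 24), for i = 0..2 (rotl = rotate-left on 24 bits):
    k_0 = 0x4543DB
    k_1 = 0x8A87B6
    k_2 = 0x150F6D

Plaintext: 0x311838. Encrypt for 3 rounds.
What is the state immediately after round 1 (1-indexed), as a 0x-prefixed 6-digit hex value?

s_0 = plaintext = 0x311838
s_1 = Round(s_0, k_0) = 0x90BC94
s_2 = Round(s_1, k_1) = 0x6ADDB4
s_3 = Round(s_2, k_2) = 0xBBFF3D

0x90BC94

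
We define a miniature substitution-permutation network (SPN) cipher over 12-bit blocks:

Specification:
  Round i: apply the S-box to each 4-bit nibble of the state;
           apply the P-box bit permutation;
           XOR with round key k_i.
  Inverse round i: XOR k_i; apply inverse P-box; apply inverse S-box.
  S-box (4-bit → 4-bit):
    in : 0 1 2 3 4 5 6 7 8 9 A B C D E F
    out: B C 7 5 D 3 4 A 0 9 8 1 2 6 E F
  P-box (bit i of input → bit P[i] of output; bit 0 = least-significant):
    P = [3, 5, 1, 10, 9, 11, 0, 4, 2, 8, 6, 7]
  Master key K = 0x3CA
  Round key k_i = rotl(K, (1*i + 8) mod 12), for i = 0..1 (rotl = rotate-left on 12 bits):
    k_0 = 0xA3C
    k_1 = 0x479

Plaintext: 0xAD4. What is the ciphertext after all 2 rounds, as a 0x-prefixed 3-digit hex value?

s_0 = plaintext = 0xAD4
s_1 = Round(s_0, k_0) = 0x6B7
s_2 = Round(s_1, k_1) = 0x219

0x219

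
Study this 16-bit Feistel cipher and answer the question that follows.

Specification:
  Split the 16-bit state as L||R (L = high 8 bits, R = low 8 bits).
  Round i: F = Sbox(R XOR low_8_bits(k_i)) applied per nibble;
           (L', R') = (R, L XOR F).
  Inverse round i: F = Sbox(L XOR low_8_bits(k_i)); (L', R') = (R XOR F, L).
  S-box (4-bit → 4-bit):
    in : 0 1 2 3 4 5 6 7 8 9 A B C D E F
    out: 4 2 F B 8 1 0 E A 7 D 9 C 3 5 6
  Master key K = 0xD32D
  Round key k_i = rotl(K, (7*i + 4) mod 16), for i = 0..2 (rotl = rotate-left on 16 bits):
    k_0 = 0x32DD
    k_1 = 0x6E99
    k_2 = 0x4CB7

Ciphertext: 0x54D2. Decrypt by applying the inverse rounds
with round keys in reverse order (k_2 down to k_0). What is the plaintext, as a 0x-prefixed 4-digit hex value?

0x5A70

s_0 = ciphertext = 0x54D2
s_1 = InvRound(s_0, k_2) = 0x8954
s_2 = InvRound(s_1, k_1) = 0x7089
s_3 = InvRound(s_2, k_0) = 0x5A70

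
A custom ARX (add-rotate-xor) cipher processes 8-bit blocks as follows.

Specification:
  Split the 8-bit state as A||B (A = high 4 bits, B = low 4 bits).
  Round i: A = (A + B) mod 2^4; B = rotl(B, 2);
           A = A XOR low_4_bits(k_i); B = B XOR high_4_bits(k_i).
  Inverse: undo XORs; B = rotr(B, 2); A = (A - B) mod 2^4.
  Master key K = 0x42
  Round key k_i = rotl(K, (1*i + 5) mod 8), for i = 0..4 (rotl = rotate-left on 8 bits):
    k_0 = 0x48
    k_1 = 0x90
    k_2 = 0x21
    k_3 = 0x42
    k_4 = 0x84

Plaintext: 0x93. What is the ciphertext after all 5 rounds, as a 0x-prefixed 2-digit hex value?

s_0 = plaintext = 0x93
s_1 = Round(s_0, k_0) = 0x48
s_2 = Round(s_1, k_1) = 0xCB
s_3 = Round(s_2, k_2) = 0x6C
s_4 = Round(s_3, k_3) = 0x07
s_5 = Round(s_4, k_4) = 0x35

0x35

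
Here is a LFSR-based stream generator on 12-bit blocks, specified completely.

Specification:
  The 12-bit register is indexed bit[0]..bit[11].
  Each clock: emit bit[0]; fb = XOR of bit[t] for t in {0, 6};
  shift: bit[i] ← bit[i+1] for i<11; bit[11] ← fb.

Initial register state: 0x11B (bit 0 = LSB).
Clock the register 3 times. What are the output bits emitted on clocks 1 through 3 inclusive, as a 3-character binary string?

110

reg_0 = 0x11B
clock 1: out=1, reg = 0x88D
clock 2: out=1, reg = 0xC46
clock 3: out=0, reg = 0xE23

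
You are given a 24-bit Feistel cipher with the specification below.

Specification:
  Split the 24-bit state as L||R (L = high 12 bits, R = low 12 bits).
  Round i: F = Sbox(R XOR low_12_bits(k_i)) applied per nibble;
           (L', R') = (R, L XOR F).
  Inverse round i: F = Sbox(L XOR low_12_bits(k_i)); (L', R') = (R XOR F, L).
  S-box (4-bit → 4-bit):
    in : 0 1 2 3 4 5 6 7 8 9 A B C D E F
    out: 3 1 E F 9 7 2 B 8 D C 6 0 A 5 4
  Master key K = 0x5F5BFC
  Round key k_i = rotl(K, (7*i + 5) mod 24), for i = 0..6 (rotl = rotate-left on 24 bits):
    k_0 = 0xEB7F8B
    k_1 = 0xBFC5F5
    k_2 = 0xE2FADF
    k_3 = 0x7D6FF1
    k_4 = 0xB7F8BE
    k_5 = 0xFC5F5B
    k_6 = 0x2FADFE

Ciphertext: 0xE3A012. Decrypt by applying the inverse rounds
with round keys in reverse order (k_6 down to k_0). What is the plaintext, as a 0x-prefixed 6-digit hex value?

0x789CDD

s_0 = ciphertext = 0xE3A012
s_1 = InvRound(s_0, k_6) = 0xF1BE3A
s_2 = InvRound(s_1, k_5) = 0xDA9F1B
s_3 = InvRound(s_2, k_4) = 0x800DA9
s_4 = InvRound(s_3, k_3) = 0x6E8800
s_5 = InvRound(s_4, k_2) = 0x8FB6E8
s_6 = InvRound(s_5, k_1) = 0xCDD8FB
s_7 = InvRound(s_6, k_0) = 0x789CDD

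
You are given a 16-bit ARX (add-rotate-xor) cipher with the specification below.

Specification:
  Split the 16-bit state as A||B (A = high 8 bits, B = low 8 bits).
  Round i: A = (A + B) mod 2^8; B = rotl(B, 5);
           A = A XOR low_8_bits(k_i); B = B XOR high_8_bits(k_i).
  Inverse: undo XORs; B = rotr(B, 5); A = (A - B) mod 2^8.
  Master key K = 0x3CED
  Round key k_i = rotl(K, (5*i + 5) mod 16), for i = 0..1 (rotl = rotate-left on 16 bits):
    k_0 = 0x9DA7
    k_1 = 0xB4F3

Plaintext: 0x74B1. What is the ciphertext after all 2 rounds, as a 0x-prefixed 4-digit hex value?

s_0 = plaintext = 0x74B1
s_1 = Round(s_0, k_0) = 0x82AB
s_2 = Round(s_1, k_1) = 0xDEC1

0xDEC1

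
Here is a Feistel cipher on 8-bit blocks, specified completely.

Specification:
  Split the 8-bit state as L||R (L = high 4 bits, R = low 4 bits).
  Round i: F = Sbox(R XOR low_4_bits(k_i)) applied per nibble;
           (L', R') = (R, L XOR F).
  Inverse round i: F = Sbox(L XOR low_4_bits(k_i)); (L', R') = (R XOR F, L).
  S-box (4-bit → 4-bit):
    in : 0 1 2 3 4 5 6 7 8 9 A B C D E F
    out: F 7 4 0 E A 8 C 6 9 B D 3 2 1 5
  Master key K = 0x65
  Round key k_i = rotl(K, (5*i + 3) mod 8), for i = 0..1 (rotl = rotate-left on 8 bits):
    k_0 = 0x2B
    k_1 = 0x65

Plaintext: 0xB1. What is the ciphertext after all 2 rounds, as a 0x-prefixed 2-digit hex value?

s_0 = plaintext = 0xB1
s_1 = Round(s_0, k_0) = 0x10
s_2 = Round(s_1, k_1) = 0x0B

0x0B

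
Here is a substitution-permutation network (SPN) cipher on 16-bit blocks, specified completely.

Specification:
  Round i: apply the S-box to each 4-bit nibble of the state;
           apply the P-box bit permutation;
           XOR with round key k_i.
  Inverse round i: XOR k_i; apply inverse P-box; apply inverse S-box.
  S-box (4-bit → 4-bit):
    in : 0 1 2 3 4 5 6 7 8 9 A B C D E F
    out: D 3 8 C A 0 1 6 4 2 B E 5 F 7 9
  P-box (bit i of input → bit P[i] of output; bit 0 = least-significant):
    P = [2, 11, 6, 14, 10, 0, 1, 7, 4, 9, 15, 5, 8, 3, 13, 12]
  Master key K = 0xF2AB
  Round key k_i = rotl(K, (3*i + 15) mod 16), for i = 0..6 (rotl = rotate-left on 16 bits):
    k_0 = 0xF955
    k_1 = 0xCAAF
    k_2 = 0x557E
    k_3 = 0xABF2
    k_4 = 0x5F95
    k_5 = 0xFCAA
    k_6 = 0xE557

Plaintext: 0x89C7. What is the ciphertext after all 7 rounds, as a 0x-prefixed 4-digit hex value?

0xC7A4

s_0 = plaintext = 0x89C7
s_1 = Round(s_0, k_0) = 0xD717
s_2 = Round(s_1, k_1) = 0x75E6
s_3 = Round(s_2, k_2) = 0x7171
s_4 = Round(s_3, k_3) = 0x81ED
s_5 = Round(s_4, k_4) = 0x31C2
s_6 = Round(s_5, k_5) = 0x8AB8
s_7 = Round(s_6, k_6) = 0xC7A4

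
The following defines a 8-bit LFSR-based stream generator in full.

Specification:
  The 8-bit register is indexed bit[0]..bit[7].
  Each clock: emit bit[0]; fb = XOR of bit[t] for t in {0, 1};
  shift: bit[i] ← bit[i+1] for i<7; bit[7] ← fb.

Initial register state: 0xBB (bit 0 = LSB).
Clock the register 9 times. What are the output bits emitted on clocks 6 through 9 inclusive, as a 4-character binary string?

1010

reg_0 = 0xBB
clock 1: out=1, reg = 0x5D
clock 2: out=1, reg = 0xAE
clock 3: out=0, reg = 0xD7
clock 4: out=1, reg = 0x6B
clock 5: out=1, reg = 0x35
clock 6: out=1, reg = 0x9A
clock 7: out=0, reg = 0xCD
clock 8: out=1, reg = 0xE6
clock 9: out=0, reg = 0xF3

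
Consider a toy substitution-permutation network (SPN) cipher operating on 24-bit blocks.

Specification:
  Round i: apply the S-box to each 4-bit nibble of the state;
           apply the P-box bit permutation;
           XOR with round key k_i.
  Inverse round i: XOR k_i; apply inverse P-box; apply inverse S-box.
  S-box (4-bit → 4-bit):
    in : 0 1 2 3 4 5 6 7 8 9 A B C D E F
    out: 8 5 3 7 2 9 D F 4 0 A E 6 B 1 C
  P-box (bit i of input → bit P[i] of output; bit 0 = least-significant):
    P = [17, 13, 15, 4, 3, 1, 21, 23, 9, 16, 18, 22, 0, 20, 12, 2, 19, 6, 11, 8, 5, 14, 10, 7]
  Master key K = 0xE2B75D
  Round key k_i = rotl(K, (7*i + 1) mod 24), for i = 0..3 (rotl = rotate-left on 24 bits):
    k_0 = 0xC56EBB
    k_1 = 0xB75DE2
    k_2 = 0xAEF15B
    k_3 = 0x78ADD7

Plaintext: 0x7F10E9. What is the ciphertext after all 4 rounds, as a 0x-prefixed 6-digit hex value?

s_0 = plaintext = 0x7F10E9
s_1 = Round(s_0, k_0) = 0x853312
s_2 = Round(s_1, k_1) = 0x886AEB
s_3 = Round(s_2, k_2) = 0xEF4D46
s_4 = Round(s_3, k_3) = 0x2B26E5

0x2B26E5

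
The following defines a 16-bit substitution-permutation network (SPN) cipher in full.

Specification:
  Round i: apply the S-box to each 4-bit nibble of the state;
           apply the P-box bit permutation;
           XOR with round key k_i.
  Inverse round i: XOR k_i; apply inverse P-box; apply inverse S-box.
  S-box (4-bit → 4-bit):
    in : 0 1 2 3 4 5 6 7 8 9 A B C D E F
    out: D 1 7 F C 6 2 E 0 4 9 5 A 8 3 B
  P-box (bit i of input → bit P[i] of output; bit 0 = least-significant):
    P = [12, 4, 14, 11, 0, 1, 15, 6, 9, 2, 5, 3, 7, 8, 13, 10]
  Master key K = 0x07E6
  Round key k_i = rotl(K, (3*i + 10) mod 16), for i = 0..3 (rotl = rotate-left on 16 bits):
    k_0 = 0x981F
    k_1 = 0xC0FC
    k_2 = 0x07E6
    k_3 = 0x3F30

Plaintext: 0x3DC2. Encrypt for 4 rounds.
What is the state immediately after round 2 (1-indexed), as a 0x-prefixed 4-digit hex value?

s_0 = plaintext = 0x3DC2
s_1 = Round(s_0, k_0) = 0xEDC5
s_2 = Round(s_1, k_1) = 0x8126
s_3 = Round(s_2, k_2) = 0x85F5
s_4 = Round(s_3, k_3) = 0x7F47

0x8126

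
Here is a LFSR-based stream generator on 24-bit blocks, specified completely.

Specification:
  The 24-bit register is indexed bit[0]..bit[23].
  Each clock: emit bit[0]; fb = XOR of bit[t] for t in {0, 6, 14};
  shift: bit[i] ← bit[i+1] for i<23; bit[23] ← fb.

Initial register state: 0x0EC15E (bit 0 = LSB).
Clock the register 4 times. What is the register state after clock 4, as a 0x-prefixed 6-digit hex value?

reg_0 = 0x0EC15E
clock 1: out=0, reg = 0x0760AF
clock 2: out=1, reg = 0x03B057
clock 3: out=1, reg = 0x01D82B
clock 4: out=1, reg = 0x00EC15

0x00EC15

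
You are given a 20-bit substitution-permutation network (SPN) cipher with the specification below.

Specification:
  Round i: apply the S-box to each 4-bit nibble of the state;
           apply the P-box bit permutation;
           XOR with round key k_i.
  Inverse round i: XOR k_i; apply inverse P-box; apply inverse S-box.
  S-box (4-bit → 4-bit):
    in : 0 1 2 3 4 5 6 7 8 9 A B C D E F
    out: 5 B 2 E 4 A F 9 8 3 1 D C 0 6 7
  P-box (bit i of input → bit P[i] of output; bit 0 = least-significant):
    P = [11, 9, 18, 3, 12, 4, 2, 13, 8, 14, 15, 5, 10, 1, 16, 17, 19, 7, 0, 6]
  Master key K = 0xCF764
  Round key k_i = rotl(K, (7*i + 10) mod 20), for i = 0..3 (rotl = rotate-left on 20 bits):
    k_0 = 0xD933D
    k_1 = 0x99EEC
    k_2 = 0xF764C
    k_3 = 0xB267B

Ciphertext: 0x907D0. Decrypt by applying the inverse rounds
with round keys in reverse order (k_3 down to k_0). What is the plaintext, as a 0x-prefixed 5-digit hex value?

s_0 = ciphertext = 0x907D0
s_1 = InvRound(s_0, k_3) = 0xE5788
s_2 = InvRound(s_1, k_2) = 0x54ACD
s_3 = InvRound(s_2, k_1) = 0x0A3A4
s_4 = InvRound(s_3, k_0) = 0xF4D1C

0xF4D1C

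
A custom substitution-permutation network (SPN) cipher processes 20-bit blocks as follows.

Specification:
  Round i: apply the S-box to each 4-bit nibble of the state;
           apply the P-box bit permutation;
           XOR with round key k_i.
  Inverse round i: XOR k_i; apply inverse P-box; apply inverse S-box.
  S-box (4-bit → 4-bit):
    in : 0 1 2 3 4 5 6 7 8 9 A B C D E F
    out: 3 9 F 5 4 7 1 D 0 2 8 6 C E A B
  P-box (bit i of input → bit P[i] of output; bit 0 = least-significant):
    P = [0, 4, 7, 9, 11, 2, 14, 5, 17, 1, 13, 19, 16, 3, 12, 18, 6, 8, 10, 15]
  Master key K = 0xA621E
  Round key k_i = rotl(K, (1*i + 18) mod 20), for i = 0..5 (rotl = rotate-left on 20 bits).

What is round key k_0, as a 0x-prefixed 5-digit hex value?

0xA9887

K = 0xA621E
k_0 = rotl(K, (1*0+18) mod 20) = rotl(K, 18) = 0xA9887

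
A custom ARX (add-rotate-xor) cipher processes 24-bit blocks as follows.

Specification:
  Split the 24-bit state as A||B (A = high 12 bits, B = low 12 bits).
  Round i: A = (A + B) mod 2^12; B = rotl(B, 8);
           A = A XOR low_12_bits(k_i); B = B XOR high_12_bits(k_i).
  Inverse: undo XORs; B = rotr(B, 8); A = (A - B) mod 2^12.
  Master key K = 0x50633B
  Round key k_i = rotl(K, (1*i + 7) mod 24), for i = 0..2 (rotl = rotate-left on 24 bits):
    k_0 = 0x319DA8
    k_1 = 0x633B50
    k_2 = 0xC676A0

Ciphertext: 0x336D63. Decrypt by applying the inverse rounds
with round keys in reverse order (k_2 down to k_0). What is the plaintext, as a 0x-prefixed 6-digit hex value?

0x7833F4

s_0 = ciphertext = 0x336D63
s_1 = InvRound(s_0, k_2) = 0x555041
s_2 = InvRound(s_1, k_1) = 0x6DF726
s_3 = InvRound(s_2, k_0) = 0x7833F4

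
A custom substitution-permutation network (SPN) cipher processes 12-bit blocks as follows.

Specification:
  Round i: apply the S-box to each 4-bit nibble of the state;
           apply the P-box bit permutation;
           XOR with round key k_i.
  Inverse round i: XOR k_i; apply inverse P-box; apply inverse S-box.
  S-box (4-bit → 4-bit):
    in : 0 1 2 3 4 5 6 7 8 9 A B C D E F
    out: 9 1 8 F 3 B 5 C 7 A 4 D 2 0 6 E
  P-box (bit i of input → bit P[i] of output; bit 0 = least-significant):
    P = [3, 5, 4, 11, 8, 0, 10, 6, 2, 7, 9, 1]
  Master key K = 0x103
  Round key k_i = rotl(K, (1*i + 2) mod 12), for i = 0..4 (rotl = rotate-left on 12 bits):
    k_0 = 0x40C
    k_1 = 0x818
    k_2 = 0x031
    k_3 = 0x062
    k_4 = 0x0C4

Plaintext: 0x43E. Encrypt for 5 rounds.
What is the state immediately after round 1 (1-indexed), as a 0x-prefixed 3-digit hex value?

s_0 = plaintext = 0x43E
s_1 = Round(s_0, k_0) = 0x1F9
s_2 = Round(s_1, k_1) = 0x47D
s_3 = Round(s_2, k_2) = 0x4F5
s_4 = Round(s_3, k_3) = 0xC8F
s_5 = Round(s_4, k_4) = 0xD75

0x1F9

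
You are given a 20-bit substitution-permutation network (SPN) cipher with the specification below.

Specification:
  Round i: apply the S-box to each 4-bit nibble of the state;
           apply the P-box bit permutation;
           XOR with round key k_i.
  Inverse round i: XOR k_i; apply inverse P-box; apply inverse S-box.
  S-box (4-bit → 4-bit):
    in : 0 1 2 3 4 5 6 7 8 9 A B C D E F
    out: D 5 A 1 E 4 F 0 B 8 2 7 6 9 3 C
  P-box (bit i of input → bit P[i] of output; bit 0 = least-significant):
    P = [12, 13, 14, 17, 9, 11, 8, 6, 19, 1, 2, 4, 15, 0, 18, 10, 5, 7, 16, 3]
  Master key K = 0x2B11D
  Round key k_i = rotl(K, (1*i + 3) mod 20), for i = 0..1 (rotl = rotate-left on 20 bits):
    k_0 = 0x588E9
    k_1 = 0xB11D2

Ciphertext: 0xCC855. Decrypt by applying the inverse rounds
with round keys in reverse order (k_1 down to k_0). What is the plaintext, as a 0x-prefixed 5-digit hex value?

s_0 = ciphertext = 0xCC855
s_1 = InvRound(s_0, k_1) = 0xCBCC0
s_2 = InvRound(s_1, k_0) = 0x0237E

0x0237E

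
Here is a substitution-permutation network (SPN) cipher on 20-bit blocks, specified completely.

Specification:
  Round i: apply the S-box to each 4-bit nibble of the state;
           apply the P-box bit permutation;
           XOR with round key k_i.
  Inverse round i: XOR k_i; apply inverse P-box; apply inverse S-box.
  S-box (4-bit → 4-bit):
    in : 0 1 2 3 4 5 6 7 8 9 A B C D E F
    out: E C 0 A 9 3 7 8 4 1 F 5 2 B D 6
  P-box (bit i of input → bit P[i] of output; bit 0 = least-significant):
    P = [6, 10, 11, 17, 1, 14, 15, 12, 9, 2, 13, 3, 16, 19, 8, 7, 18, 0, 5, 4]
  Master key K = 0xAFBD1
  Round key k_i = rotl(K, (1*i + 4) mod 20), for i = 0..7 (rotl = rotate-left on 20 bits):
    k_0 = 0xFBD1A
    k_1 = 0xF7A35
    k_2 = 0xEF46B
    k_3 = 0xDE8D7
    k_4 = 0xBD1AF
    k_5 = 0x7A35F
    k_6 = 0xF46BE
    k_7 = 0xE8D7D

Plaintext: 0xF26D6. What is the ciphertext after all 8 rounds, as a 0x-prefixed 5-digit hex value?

s_0 = plaintext = 0xF26D6
s_1 = Round(s_0, k_0) = 0xFC37D
s_2 = Round(s_1, k_1) = 0x56E58
s_3 = Round(s_2, k_2) = 0x39F60
s_4 = Round(s_3, k_3) = 0xE04C0
s_5 = Round(s_4, k_4) = 0x59E17
s_6 = Round(s_5, k_5) = 0x01156
s_7 = Round(s_6, k_6) = 0xF2B45
s_8 = Round(s_7, k_7) = 0xEBB1E

0xEBB1E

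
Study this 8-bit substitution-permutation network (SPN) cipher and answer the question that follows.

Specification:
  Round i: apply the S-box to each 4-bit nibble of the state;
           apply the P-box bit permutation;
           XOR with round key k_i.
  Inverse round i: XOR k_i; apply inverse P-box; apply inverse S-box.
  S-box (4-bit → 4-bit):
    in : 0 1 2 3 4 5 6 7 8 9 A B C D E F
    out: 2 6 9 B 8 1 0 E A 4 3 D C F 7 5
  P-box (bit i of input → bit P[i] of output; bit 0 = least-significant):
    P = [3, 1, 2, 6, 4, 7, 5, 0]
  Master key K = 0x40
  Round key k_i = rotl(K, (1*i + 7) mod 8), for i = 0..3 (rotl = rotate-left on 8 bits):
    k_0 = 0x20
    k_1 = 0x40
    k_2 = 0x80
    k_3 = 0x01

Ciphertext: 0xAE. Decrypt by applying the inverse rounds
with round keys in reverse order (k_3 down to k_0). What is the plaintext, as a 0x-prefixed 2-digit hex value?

s_0 = ciphertext = 0xAE
s_1 = InvRound(s_0, k_3) = 0x7E
s_2 = InvRound(s_1, k_2) = 0xED
s_3 = InvRound(s_2, k_1) = 0x7F
s_4 = InvRound(s_3, k_0) = 0x2D

0x2D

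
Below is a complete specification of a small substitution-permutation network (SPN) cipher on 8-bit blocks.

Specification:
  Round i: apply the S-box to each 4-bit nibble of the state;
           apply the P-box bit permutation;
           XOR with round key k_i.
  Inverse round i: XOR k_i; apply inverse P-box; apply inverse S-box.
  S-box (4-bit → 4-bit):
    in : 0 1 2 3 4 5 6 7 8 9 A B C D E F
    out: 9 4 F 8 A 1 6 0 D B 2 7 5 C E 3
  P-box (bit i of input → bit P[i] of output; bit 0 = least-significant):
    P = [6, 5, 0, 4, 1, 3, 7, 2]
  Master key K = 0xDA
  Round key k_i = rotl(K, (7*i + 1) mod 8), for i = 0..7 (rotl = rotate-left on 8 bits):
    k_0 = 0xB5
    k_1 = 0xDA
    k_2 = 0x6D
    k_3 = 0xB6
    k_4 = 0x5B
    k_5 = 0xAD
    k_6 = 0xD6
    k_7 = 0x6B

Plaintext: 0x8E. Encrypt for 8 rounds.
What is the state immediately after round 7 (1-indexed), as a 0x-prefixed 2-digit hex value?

0x7B

s_0 = plaintext = 0x8E
s_1 = Round(s_0, k_0) = 0x02
s_2 = Round(s_1, k_1) = 0xAD
s_3 = Round(s_2, k_2) = 0x74
s_4 = Round(s_3, k_3) = 0x86
s_5 = Round(s_4, k_4) = 0xFC
s_6 = Round(s_5, k_5) = 0xE6
s_7 = Round(s_6, k_6) = 0x7B
s_8 = Round(s_7, k_7) = 0x0A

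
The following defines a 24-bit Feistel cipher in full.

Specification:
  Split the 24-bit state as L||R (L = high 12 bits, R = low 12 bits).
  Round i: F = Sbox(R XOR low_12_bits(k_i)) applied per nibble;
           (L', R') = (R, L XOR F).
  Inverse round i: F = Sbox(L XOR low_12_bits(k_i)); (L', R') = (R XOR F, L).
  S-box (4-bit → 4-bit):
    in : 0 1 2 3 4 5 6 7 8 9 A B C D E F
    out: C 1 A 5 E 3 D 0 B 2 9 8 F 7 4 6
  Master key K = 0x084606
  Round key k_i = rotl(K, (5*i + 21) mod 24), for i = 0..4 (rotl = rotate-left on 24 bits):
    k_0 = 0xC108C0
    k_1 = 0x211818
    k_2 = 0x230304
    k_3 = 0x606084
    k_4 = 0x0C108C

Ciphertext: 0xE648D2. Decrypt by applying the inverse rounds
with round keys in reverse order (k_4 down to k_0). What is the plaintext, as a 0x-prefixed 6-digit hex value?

s_0 = ciphertext = 0xE648D2
s_1 = InvRound(s_0, k_4) = 0xC99E64
s_2 = InvRound(s_1, k_3) = 0x173C99
s_3 = InvRound(s_2, k_2) = 0x699173
s_4 = InvRound(s_3, k_1) = 0x5C2699
s_5 = InvRound(s_4, k_0) = 0x1535C2

0x1535C2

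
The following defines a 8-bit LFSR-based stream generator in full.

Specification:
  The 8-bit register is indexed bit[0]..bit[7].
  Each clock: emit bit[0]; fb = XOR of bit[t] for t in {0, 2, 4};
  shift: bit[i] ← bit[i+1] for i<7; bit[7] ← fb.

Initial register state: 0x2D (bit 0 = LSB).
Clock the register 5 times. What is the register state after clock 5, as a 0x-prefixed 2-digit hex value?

reg_0 = 0x2D
clock 1: out=1, reg = 0x16
clock 2: out=0, reg = 0x0B
clock 3: out=1, reg = 0x85
clock 4: out=1, reg = 0x42
clock 5: out=0, reg = 0x21

0x21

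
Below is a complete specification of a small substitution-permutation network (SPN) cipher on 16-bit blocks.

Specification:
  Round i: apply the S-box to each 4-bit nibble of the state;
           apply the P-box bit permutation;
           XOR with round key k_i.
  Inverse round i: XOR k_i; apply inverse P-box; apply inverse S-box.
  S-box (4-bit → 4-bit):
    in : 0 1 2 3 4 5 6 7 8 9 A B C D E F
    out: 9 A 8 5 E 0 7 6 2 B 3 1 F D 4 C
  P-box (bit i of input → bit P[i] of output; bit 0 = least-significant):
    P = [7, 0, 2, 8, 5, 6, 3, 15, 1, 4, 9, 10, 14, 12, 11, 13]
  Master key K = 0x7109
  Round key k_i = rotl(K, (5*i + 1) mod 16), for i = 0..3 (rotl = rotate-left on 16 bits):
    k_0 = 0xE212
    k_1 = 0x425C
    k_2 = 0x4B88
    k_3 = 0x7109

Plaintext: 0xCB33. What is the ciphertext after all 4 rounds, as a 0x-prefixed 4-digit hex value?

0x9439

s_0 = plaintext = 0xCB33
s_1 = Round(s_0, k_0) = 0x9ABC
s_2 = Round(s_1, k_1) = 0x33EB
s_3 = Round(s_2, k_2) = 0x0102
s_4 = Round(s_3, k_3) = 0x9439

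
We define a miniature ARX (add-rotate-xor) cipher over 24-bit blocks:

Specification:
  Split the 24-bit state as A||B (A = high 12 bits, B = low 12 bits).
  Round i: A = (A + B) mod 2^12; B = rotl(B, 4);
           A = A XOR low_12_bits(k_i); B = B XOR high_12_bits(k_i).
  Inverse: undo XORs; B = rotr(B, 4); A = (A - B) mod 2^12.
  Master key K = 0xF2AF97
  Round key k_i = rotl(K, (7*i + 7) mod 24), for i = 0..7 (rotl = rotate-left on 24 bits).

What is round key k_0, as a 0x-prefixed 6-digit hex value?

K = 0xF2AF97
k_0 = rotl(K, (7*0+7) mod 24) = rotl(K, 7) = 0x57CBF9

0x57CBF9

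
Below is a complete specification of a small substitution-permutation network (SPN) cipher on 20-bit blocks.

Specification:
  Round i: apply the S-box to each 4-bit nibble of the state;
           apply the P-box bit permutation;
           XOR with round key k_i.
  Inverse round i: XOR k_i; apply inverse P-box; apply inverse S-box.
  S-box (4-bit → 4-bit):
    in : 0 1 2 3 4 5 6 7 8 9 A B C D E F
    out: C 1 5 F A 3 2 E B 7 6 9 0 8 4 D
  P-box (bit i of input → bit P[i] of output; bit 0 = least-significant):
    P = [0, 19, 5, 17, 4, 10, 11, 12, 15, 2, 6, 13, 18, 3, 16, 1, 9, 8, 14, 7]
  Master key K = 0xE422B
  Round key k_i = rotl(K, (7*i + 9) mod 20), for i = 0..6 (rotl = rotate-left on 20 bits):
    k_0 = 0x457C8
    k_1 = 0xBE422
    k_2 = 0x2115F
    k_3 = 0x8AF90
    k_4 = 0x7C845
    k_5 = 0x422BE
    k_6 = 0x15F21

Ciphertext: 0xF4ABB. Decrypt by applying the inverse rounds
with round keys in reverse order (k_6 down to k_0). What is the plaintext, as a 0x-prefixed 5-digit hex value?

0x25AFD

s_0 = ciphertext = 0xF4ABB
s_1 = InvRound(s_0, k_6) = 0x48C84
s_2 = InvRound(s_1, k_5) = 0x14B9E
s_3 = InvRound(s_2, k_4) = 0x8821B
s_4 = InvRound(s_3, k_3) = 0x44DA1
s_5 = InvRound(s_4, k_2) = 0x08A30
s_6 = InvRound(s_5, k_1) = 0x20D94
s_7 = InvRound(s_6, k_0) = 0x25AFD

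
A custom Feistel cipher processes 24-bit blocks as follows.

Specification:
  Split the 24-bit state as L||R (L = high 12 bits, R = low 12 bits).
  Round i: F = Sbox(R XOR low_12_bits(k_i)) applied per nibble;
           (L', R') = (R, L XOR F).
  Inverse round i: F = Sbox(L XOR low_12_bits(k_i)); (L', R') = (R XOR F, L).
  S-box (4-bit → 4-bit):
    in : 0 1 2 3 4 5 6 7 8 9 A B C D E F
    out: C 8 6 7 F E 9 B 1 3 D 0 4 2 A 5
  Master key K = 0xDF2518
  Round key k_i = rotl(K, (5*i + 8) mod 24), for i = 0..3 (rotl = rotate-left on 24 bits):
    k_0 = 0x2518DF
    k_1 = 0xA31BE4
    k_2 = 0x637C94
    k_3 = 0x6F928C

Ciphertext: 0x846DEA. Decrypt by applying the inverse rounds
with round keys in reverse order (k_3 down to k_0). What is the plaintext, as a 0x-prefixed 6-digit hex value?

s_0 = ciphertext = 0x846DEA
s_1 = InvRound(s_0, k_3) = 0x0A7846
s_2 = InvRound(s_1, k_2) = 0xC310A7
s_3 = InvRound(s_2, k_1) = 0xB89C31
s_4 = InvRound(s_3, k_0) = 0xBD8B89

0xBD8B89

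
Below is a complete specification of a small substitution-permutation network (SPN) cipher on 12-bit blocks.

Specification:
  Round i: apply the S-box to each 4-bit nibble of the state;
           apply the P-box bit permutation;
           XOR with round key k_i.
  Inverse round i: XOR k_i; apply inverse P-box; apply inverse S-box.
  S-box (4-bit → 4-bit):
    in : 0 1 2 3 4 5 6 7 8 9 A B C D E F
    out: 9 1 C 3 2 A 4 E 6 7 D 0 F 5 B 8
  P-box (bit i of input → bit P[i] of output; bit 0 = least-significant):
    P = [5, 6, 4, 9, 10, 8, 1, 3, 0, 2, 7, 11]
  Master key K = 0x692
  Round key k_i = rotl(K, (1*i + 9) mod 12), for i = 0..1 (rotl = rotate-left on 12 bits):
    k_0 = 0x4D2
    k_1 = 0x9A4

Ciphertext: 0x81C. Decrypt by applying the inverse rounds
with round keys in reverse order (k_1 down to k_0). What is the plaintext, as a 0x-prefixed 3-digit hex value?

s_0 = ciphertext = 0x81C
s_1 = InvRound(s_0, k_1) = 0x65D
s_2 = InvRound(s_1, k_0) = 0x92F

0x92F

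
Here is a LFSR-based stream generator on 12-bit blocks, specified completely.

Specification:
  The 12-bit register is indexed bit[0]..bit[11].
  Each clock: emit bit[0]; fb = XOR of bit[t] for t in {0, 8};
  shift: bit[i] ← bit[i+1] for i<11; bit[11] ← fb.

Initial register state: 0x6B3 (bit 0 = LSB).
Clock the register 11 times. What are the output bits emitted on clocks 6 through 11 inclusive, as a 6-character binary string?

101011

reg_0 = 0x6B3
clock 1: out=1, reg = 0xB59
clock 2: out=1, reg = 0x5AC
clock 3: out=0, reg = 0xAD6
clock 4: out=0, reg = 0x56B
clock 5: out=1, reg = 0x2B5
clock 6: out=1, reg = 0x95A
clock 7: out=0, reg = 0xCAD
clock 8: out=1, reg = 0xE56
clock 9: out=0, reg = 0x72B
clock 10: out=1, reg = 0x395
clock 11: out=1, reg = 0x1CA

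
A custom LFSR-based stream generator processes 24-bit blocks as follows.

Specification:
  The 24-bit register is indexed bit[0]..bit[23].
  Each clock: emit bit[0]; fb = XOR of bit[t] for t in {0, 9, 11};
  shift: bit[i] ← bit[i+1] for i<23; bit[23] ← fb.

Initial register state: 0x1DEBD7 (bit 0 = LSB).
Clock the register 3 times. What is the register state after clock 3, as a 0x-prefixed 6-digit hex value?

reg_0 = 0x1DEBD7
clock 1: out=1, reg = 0x8EF5EB
clock 2: out=1, reg = 0xC77AF5
clock 3: out=1, reg = 0xE3BD7A

0xE3BD7A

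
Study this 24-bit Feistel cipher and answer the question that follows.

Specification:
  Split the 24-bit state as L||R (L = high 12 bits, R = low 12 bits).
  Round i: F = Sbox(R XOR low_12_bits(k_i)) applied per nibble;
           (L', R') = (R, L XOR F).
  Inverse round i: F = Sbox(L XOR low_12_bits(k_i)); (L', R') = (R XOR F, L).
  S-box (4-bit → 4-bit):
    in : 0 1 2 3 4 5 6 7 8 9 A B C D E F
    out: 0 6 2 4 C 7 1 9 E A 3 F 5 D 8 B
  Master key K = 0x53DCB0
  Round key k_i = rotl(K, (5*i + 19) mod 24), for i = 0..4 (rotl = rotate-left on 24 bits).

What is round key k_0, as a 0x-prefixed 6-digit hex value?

K = 0x53DCB0
k_0 = rotl(K, (5*0+19) mod 24) = rotl(K, 19) = 0x829EE5

0x829EE5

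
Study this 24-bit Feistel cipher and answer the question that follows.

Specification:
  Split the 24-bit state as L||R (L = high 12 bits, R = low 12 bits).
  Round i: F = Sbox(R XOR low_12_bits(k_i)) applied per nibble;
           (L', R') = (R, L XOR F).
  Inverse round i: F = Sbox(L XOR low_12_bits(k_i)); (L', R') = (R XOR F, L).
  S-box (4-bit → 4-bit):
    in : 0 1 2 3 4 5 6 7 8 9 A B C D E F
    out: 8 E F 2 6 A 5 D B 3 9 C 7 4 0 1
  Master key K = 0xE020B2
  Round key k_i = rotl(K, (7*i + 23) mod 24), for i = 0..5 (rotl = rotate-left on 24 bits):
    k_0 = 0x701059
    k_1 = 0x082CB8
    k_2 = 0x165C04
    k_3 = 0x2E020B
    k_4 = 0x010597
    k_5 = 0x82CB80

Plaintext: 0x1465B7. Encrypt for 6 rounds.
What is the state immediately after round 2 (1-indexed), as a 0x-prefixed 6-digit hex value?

s_0 = plaintext = 0x1465B7
s_1 = Round(s_0, k_0) = 0x5B7B46
s_2 = Round(s_1, k_1) = 0xB468A7
s_3 = Round(s_2, k_2) = 0x8A7DD4
s_4 = Round(s_3, k_3) = 0xDD49E6
s_5 = Round(s_4, k_4) = 0x9E6A0A
s_6 = Round(s_5, k_5) = 0xA0A75F

0xB468A7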